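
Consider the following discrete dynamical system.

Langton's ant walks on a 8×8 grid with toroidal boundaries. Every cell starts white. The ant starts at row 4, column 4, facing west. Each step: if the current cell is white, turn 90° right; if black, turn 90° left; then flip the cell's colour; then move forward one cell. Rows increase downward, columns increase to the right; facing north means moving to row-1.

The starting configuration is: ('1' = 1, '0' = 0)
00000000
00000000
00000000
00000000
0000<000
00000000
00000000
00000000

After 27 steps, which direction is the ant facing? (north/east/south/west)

step 0: 00000000
00000000
00000000
00000000
0000<000
00000000
00000000
00000000
step 1: 00000000
00000000
00000000
0000^000
00001000
00000000
00000000
00000000
step 2: 00000000
00000000
00000000
00001>00
00001000
00000000
00000000
00000000
step 3: 00000000
00000000
00000000
00001100
00001v00
00000000
00000000
00000000
step 4: 00000000
00000000
00000000
00001100
0000<100
00000000
00000000
00000000
step 5: 00000000
00000000
00000000
00001100
00000100
0000v000
00000000
00000000
step 6: 00000000
00000000
00000000
00001100
00000100
000<1000
00000000
00000000
step 7: 00000000
00000000
00000000
00001100
000^0100
00011000
00000000
00000000
step 8: 00000000
00000000
00000000
00001100
0001>100
00011000
00000000
00000000
step 9: 00000000
00000000
00000000
00001100
00011100
0001v000
00000000
00000000
step 10: 00000000
00000000
00000000
00001100
00011100
00010>00
00000000
00000000
step 11: 00000000
00000000
00000000
00001100
00011100
00010100
00000v00
00000000
step 12: 00000000
00000000
00000000
00001100
00011100
00010100
0000<100
00000000
step 13: 00000000
00000000
00000000
00001100
00011100
0001^100
00001100
00000000
step 14: 00000000
00000000
00000000
00001100
00011100
00011>00
00001100
00000000
step 15: 00000000
00000000
00000000
00001100
00011^00
00011000
00001100
00000000
step 16: 00000000
00000000
00000000
00001100
0001<000
00011000
00001100
00000000
step 17: 00000000
00000000
00000000
00001100
00010000
0001v000
00001100
00000000
step 18: 00000000
00000000
00000000
00001100
00010000
00010>00
00001100
00000000
step 19: 00000000
00000000
00000000
00001100
00010000
00010100
00001v00
00000000
step 20: 00000000
00000000
00000000
00001100
00010000
00010100
000010>0
00000000
step 21: 00000000
00000000
00000000
00001100
00010000
00010100
00001010
000000v0
step 22: 00000000
00000000
00000000
00001100
00010000
00010100
00001010
00000<10
step 23: 00000000
00000000
00000000
00001100
00010000
00010100
00001^10
00000110
step 24: 00000000
00000000
00000000
00001100
00010000
00010100
000011>0
00000110
step 25: 00000000
00000000
00000000
00001100
00010000
000101^0
00001100
00000110
step 26: 00000000
00000000
00000000
00001100
00010000
0001011>
00001100
00000110
step 27: 00000000
00000000
00000000
00001100
00010000
00010111
0000110v
00000110

south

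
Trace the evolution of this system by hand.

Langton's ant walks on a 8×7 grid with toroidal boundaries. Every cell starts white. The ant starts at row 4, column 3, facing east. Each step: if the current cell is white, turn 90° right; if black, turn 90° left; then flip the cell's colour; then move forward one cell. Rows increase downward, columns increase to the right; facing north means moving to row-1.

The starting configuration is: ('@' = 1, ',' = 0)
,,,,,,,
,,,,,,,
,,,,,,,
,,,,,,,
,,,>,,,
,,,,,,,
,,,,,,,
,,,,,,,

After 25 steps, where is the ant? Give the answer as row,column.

gen 0: ,,,,,,,
,,,,,,,
,,,,,,,
,,,,,,,
,,,>,,,
,,,,,,,
,,,,,,,
,,,,,,,
gen 1: ,,,,,,,
,,,,,,,
,,,,,,,
,,,,,,,
,,,@,,,
,,,v,,,
,,,,,,,
,,,,,,,
gen 2: ,,,,,,,
,,,,,,,
,,,,,,,
,,,,,,,
,,,@,,,
,,<@,,,
,,,,,,,
,,,,,,,
gen 3: ,,,,,,,
,,,,,,,
,,,,,,,
,,,,,,,
,,^@,,,
,,@@,,,
,,,,,,,
,,,,,,,
gen 4: ,,,,,,,
,,,,,,,
,,,,,,,
,,,,,,,
,,@>,,,
,,@@,,,
,,,,,,,
,,,,,,,
gen 5: ,,,,,,,
,,,,,,,
,,,,,,,
,,,^,,,
,,@,,,,
,,@@,,,
,,,,,,,
,,,,,,,
gen 6: ,,,,,,,
,,,,,,,
,,,,,,,
,,,@>,,
,,@,,,,
,,@@,,,
,,,,,,,
,,,,,,,
gen 7: ,,,,,,,
,,,,,,,
,,,,,,,
,,,@@,,
,,@,v,,
,,@@,,,
,,,,,,,
,,,,,,,
gen 8: ,,,,,,,
,,,,,,,
,,,,,,,
,,,@@,,
,,@<@,,
,,@@,,,
,,,,,,,
,,,,,,,
gen 9: ,,,,,,,
,,,,,,,
,,,,,,,
,,,^@,,
,,@@@,,
,,@@,,,
,,,,,,,
,,,,,,,
gen 10: ,,,,,,,
,,,,,,,
,,,,,,,
,,<,@,,
,,@@@,,
,,@@,,,
,,,,,,,
,,,,,,,
gen 11: ,,,,,,,
,,,,,,,
,,^,,,,
,,@,@,,
,,@@@,,
,,@@,,,
,,,,,,,
,,,,,,,
gen 12: ,,,,,,,
,,,,,,,
,,@>,,,
,,@,@,,
,,@@@,,
,,@@,,,
,,,,,,,
,,,,,,,
gen 13: ,,,,,,,
,,,,,,,
,,@@,,,
,,@v@,,
,,@@@,,
,,@@,,,
,,,,,,,
,,,,,,,
gen 14: ,,,,,,,
,,,,,,,
,,@@,,,
,,<@@,,
,,@@@,,
,,@@,,,
,,,,,,,
,,,,,,,
gen 15: ,,,,,,,
,,,,,,,
,,@@,,,
,,,@@,,
,,v@@,,
,,@@,,,
,,,,,,,
,,,,,,,
gen 16: ,,,,,,,
,,,,,,,
,,@@,,,
,,,@@,,
,,,>@,,
,,@@,,,
,,,,,,,
,,,,,,,
gen 17: ,,,,,,,
,,,,,,,
,,@@,,,
,,,^@,,
,,,,@,,
,,@@,,,
,,,,,,,
,,,,,,,
gen 18: ,,,,,,,
,,,,,,,
,,@@,,,
,,<,@,,
,,,,@,,
,,@@,,,
,,,,,,,
,,,,,,,
gen 19: ,,,,,,,
,,,,,,,
,,^@,,,
,,@,@,,
,,,,@,,
,,@@,,,
,,,,,,,
,,,,,,,
gen 20: ,,,,,,,
,,,,,,,
,<,@,,,
,,@,@,,
,,,,@,,
,,@@,,,
,,,,,,,
,,,,,,,
gen 21: ,,,,,,,
,^,,,,,
,@,@,,,
,,@,@,,
,,,,@,,
,,@@,,,
,,,,,,,
,,,,,,,
gen 22: ,,,,,,,
,@>,,,,
,@,@,,,
,,@,@,,
,,,,@,,
,,@@,,,
,,,,,,,
,,,,,,,
gen 23: ,,,,,,,
,@@,,,,
,@v@,,,
,,@,@,,
,,,,@,,
,,@@,,,
,,,,,,,
,,,,,,,
gen 24: ,,,,,,,
,@@,,,,
,<@@,,,
,,@,@,,
,,,,@,,
,,@@,,,
,,,,,,,
,,,,,,,
gen 25: ,,,,,,,
,@@,,,,
,,@@,,,
,v@,@,,
,,,,@,,
,,@@,,,
,,,,,,,
,,,,,,,

3,1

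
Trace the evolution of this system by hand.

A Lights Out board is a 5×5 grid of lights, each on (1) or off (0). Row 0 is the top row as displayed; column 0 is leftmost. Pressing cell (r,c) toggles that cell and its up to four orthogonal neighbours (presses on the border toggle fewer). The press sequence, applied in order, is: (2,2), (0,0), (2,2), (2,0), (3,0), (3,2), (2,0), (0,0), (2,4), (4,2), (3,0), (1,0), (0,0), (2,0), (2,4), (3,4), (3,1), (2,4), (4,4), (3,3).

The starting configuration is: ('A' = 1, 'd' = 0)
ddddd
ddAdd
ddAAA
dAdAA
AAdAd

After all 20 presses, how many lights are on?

11

t=0: ddddd
ddAdd
ddAAA
dAdAA
AAdAd
t=1: ddddd
ddddd
dAddA
dAAAA
AAdAd
t=2: AAddd
Adddd
dAddA
dAAAA
AAdAd
t=3: AAddd
AdAdd
ddAAA
dAdAA
AAdAd
t=4: AAddd
ddAdd
AAAAA
AAdAA
AAdAd
t=5: AAddd
ddAdd
dAAAA
dddAA
dAdAd
t=6: AAddd
ddAdd
dAdAA
dAAdA
dAAAd
t=7: AAddd
AdAdd
AddAA
AAAdA
dAAAd
t=8: ddddd
ddAdd
AddAA
AAAdA
dAAAd
t=9: ddddd
ddAdA
Adddd
AAAdd
dAAAd
t=10: ddddd
ddAdA
Adddd
AAddd
ddddd
t=11: ddddd
ddAdA
ddddd
ddddd
Adddd
t=12: Adddd
AAAdA
Adddd
ddddd
Adddd
t=13: dAddd
dAAdA
Adddd
ddddd
Adddd
t=14: dAddd
AAAdA
dAddd
Adddd
Adddd
t=15: dAddd
AAAdd
dAdAA
AdddA
Adddd
t=16: dAddd
AAAdd
dAdAd
AddAd
AdddA
t=17: dAddd
AAAdd
dddAd
dAAAd
AAddA
t=18: dAddd
AAAdA
ddddA
dAAAA
AAddA
t=19: dAddd
AAAdA
ddddA
dAAAd
AAdAd
t=20: dAddd
AAAdA
dddAA
dAddA
AAddd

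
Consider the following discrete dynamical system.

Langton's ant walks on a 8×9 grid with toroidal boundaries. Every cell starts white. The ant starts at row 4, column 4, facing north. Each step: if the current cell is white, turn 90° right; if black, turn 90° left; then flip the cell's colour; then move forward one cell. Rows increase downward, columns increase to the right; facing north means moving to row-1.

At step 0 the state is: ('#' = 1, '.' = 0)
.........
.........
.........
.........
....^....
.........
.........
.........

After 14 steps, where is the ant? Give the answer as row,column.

5,3

[0] .........
.........
.........
.........
....^....
.........
.........
.........
[1] .........
.........
.........
.........
....#>...
.........
.........
.........
[2] .........
.........
.........
.........
....##...
.....v...
.........
.........
[3] .........
.........
.........
.........
....##...
....<#...
.........
.........
[4] .........
.........
.........
.........
....^#...
....##...
.........
.........
[5] .........
.........
.........
.........
...<.#...
....##...
.........
.........
[6] .........
.........
.........
...^.....
...#.#...
....##...
.........
.........
[7] .........
.........
.........
...#>....
...#.#...
....##...
.........
.........
[8] .........
.........
.........
...##....
...#v#...
....##...
.........
.........
[9] .........
.........
.........
...##....
...<##...
....##...
.........
.........
[10] .........
.........
.........
...##....
....##...
...v##...
.........
.........
[11] .........
.........
.........
...##....
....##...
..<###...
.........
.........
[12] .........
.........
.........
...##....
..^.##...
..####...
.........
.........
[13] .........
.........
.........
...##....
..#>##...
..####...
.........
.........
[14] .........
.........
.........
...##....
..####...
..#v##...
.........
.........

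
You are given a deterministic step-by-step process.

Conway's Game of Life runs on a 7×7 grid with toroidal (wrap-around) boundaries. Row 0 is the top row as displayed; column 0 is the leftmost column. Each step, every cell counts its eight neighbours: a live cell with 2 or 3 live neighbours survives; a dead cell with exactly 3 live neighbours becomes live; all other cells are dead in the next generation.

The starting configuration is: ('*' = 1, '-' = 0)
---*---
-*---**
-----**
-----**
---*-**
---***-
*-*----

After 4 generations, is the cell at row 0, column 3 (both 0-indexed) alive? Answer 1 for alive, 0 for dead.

0

0) ---*---
-*---**
-----**
-----**
---*-**
---***-
*-*----
1) ***---*
*---***
----*--
*------
---*---
--**-*-
--*----
2) --**---
---**--
*---*--
-------
--***--
--***--
*-----*
3) --***--
--*-*--
---**--
----*--
--*-*--
-**-**-
-*--*--
4) -**-**-
--*--*-
----**-
----**-
-**-*--
-**-**-
-*-----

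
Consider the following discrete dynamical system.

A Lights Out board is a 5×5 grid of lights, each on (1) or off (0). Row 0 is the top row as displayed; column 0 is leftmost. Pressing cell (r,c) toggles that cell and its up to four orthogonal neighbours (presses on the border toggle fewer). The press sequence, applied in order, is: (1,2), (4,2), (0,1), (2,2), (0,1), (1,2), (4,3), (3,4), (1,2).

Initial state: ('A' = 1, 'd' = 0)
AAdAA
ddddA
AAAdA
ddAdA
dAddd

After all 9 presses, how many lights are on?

t=0: AAdAA
ddddA
AAAdA
ddAdA
dAddd
t=1: AAAAA
dAAAA
AAddA
ddAdA
dAddd
t=2: AAAAA
dAAAA
AAddA
ddddA
ddAAd
t=3: dddAA
ddAAA
AAddA
ddddA
ddAAd
t=4: dddAA
dddAA
AdAAA
ddAdA
ddAAd
t=5: AAAAA
dAdAA
AdAAA
ddAdA
ddAAd
t=6: AAdAA
ddAdA
AddAA
ddAdA
ddAAd
t=7: AAdAA
ddAdA
AddAA
ddAAA
ddddA
t=8: AAdAA
ddAdA
AddAd
ddAdd
ddddd
t=9: AAAAA
dAdAA
AdAAd
ddAdd
ddddd

12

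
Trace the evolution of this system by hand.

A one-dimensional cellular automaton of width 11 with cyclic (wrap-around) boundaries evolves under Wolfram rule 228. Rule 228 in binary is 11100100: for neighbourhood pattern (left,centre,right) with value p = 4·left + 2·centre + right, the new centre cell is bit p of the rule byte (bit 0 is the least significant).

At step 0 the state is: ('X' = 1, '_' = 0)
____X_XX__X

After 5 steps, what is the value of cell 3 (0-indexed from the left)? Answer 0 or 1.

step 0: ____X_XX__X
step 1: ____XX_X__X
step 2: _____XXX__X
step 3: ______XX__X
step 4: _______X__X
step 5: _______X__X

0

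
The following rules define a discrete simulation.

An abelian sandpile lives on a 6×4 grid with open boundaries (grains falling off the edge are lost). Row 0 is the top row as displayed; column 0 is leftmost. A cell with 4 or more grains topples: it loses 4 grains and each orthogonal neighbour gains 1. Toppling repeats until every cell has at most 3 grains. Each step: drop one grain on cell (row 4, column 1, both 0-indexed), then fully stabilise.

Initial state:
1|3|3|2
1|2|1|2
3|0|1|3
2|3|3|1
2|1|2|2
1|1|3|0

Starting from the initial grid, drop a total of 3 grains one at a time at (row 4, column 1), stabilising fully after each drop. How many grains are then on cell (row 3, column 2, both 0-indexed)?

1

step 0: 1|3|3|2
1|2|1|2
3|0|1|3
2|3|3|1
2|1|2|2
1|1|3|0
step 1: 1|3|3|2
1|2|1|2
3|0|1|3
2|3|3|1
2|2|2|2
1|1|3|0
step 2: 1|3|3|2
1|2|1|2
3|0|1|3
2|3|3|1
2|3|2|2
1|1|3|0
step 3: 1|3|3|2
1|2|1|2
3|1|2|3
3|1|1|2
3|2|1|3
1|3|0|1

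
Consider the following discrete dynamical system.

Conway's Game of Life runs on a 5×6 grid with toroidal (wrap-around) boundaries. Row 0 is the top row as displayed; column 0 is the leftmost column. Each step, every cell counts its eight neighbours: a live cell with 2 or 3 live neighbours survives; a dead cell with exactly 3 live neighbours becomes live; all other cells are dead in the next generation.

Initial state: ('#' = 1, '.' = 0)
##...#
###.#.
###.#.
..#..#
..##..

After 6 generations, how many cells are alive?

2

k=0  ##...#
###.#.
###.#.
..#..#
..##..
k=1  ....##
....#.
....#.
#...##
..####
k=2  ......
...##.
...##.
#.....
......
k=3  ......
...##.
...###
......
......
k=4  ......
...#.#
...#.#
....#.
......
k=5  ......
......
...#.#
....#.
......
k=6  ......
......
....#.
....#.
......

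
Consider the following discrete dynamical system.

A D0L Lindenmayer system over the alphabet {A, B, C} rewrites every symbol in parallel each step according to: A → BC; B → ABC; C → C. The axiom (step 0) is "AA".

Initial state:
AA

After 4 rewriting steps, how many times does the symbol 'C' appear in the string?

14

k=0  AA
k=1  BCBC
k=2  ABCCABCC
k=3  BCABCCCBCABCCC
k=4  ABCCBCABCCCCABCCBCABCCCC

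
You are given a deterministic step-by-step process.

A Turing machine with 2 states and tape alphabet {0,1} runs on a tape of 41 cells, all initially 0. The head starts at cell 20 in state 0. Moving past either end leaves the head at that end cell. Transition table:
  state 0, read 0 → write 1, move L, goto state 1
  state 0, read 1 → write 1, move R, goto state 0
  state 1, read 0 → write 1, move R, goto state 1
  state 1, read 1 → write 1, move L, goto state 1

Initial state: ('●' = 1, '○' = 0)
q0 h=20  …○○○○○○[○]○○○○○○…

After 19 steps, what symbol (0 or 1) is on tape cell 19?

gen 0: q0 h=20  …○○○○○○[○]○○○○○○…
gen 1: q1 h=19  …○○○○○○[○]●○○○○○…
gen 2: q1 h=20  …○○○○○●[●]○○○○○○…
gen 3: q1 h=19  …○○○○○○[●]●○○○○○…
gen 4: q1 h=18  …○○○○○○[○]●●○○○○…
gen 5: q1 h=19  …○○○○○●[●]●○○○○○…
gen 6: q1 h=18  …○○○○○○[●]●●○○○○…
gen 7: q1 h=17  …○○○○○○[○]●●●○○○…
gen 8: q1 h=18  …○○○○○●[●]●●○○○○…
gen 9: q1 h=17  …○○○○○○[●]●●●○○○…
gen 10: q1 h=16  …○○○○○○[○]●●●●○○…
gen 11: q1 h=17  …○○○○○●[●]●●●○○○…
gen 12: q1 h=16  …○○○○○○[●]●●●●○○…
gen 13: q1 h=15  …○○○○○○[○]●●●●●○…
gen 14: q1 h=16  …○○○○○●[●]●●●●○○…
gen 15: q1 h=15  …○○○○○○[●]●●●●●○…
gen 16: q1 h=14  …○○○○○○[○]●●●●●●…
gen 17: q1 h=15  …○○○○○●[●]●●●●●○…
gen 18: q1 h=14  …○○○○○○[●]●●●●●●…
gen 19: q1 h=13  …○○○○○○[○]●●●●●●…

1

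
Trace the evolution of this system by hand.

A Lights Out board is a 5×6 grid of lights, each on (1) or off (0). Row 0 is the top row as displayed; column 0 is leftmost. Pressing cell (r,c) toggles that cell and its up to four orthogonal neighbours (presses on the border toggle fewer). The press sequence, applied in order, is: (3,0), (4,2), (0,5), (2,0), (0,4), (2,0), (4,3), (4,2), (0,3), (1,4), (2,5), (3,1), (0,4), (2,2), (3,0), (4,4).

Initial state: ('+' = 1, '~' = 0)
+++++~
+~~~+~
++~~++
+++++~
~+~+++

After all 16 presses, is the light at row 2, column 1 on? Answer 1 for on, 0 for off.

1

[0] +++++~
+~~~+~
++~~++
+++++~
~+~+++
[1] +++++~
+~~~+~
~+~~++
~~+++~
++~+++
[2] +++++~
+~~~+~
~+~~++
~~~++~
+~+~++
[3] ++++~+
+~~~++
~+~~++
~~~++~
+~+~++
[4] ++++~+
~~~~++
+~~~++
+~~++~
+~+~++
[5] +++~+~
~~~~~+
+~~~++
+~~++~
+~+~++
[6] +++~+~
+~~~~+
~+~~++
~~~++~
+~+~++
[7] +++~+~
+~~~~+
~+~~++
~~~~+~
+~~+~+
[8] +++~+~
+~~~~+
~+~~++
~~+~+~
+++~~+
[9] ++~+~~
+~~+~+
~+~~++
~~+~+~
+++~~+
[10] ++~++~
+~~~+~
~+~~~+
~~+~+~
+++~~+
[11] ++~++~
+~~~++
~+~~+~
~~+~++
+++~~+
[12] ++~++~
+~~~++
~~~~+~
++~~++
+~+~~+
[13] ++~~~+
+~~~~+
~~~~+~
++~~++
+~+~~+
[14] ++~~~+
+~+~~+
~++++~
+++~++
+~+~~+
[15] ++~~~+
+~+~~+
+++++~
~~+~++
~~+~~+
[16] ++~~~+
+~+~~+
+++++~
~~+~~+
~~+++~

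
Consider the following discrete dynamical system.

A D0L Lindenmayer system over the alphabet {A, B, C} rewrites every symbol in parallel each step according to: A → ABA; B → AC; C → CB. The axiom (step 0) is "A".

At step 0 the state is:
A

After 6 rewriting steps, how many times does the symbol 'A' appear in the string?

189

k=0  A
k=1  ABA
k=2  ABAACABA
k=3  ABAACABAABACBABAACABA
k=4  ABAACABAABACBABAACABAABAACABACBACABAACABAABACBABAACABA
k=5  ABAACABAABACBABAACABAABAACABACBACABAACABAABACBABAACABAABAA…BACBABAACABAABACBABAACABAABAACABACBACABAACABAABACBABAACABA  (len 138)
k=6  ABAACABAABACBABAACABAABAACABACBACABAACABAABACBABAACABAABAA…BACBABAACABAABACBABAACABAABAACABACBACABAACABAABACBABAACABA  (len 351)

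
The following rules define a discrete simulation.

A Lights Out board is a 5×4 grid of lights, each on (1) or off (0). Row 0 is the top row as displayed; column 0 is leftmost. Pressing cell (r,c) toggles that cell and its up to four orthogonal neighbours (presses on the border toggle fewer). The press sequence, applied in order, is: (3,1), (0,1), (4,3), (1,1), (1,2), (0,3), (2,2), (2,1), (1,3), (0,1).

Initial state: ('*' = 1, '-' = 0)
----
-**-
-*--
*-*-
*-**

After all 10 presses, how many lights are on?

t=0: ----
-**-
-*--
*-*-
*-**
t=1: ----
-**-
----
-*--
****
t=2: ***-
--*-
----
-*--
****
t=3: ***-
--*-
----
-*-*
**--
t=4: *-*-
**--
-*--
-*-*
**--
t=5: *---
*-**
-**-
-*-*
**--
t=6: *-**
*-*-
-**-
-*-*
**--
t=7: *-**
*---
---*
-***
**--
t=8: *-**
**--
****
--**
**--
t=9: *-*-
****
***-
--**
**--
t=10: -*--
*-**
***-
--**
**--

11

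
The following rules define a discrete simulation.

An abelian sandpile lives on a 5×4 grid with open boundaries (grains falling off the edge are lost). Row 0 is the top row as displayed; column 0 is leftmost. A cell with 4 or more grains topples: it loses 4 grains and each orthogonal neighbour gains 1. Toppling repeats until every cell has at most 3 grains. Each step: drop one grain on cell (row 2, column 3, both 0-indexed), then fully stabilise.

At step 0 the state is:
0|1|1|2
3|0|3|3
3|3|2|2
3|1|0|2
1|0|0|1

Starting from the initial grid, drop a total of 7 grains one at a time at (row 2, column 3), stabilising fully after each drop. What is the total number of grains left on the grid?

30

0) 0|1|1|2
3|0|3|3
3|3|2|2
3|1|0|2
1|0|0|1
1) 0|1|1|2
3|0|3|3
3|3|2|3
3|1|0|2
1|0|0|1
2) 1|1|2|3
0|3|1|1
2|1|1|2
0|3|1|3
2|0|0|1
3) 1|1|2|3
0|3|1|1
2|1|1|3
0|3|1|3
2|0|0|1
4) 1|1|2|3
0|3|1|2
2|1|2|1
0|3|2|0
2|0|0|2
5) 1|1|2|3
0|3|1|2
2|1|2|2
0|3|2|0
2|0|0|2
6) 1|1|2|3
0|3|1|2
2|1|2|3
0|3|2|0
2|0|0|2
7) 1|1|2|3
0|3|1|3
2|1|3|0
0|3|2|1
2|0|0|2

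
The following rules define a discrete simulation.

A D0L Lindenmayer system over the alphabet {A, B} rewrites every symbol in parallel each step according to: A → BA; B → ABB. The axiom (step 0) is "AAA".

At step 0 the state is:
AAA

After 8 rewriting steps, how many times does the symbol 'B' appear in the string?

2961

k=0  AAA
k=1  BABABA
k=2  ABBBAABBBAABBBA
k=3  BAABBABBABBBABAABBABBABBBABAABBABBABBBA
k=4  ABBBABAABBABBBAABBABBBAABBABBABBBAABBBABAABBABBBAABBABBBAABBABBABBBAABBBABAABBABBBAABBABBBAABBABBABBBA
k=5  BAABBABBABBBAABBBABAABBABBBAABBABBABBBABAABBABBBAABBABBABB…ABBABBBABAABBABBBAABBABBABBBABAABBABBBAABBABBBAABBABBABBBA  (len 267)
k=6  ABBBABAABBABBBAABBABBBAABBABBABBBABAABBABBABBBAABBBABAABBA…ABBABBBABAABBABBBAABBABBABBBABAABBABBBAABBABBBAABBABBABBBA  (len 699)
k=7  BAABBABBABBBAABBBABAABBABBBAABBABBABBBABAABBABBBAABBABBABB…ABBABBBABAABBABBBAABBABBABBBABAABBABBBAABBABBBAABBABBABBBA  (len 1830)
k=8  ABBBABAABBABBBAABBABBBAABBABBABBBABAABBABBABBBAABBBABAABBA…ABBABBBABAABBABBBAABBABBABBBABAABBABBBAABBABBBAABBABBABBBA  (len 4791)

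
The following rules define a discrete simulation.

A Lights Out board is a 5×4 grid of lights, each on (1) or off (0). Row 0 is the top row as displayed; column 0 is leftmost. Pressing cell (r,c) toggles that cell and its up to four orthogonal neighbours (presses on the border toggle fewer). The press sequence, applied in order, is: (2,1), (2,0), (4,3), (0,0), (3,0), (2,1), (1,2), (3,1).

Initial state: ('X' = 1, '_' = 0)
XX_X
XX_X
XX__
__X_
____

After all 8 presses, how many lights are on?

t=0: XX_X
XX_X
XX__
__X_
____
t=1: XX_X
X__X
__X_
_XX_
____
t=2: XX_X
___X
XXX_
XXX_
____
t=3: XX_X
___X
XXX_
XXXX
__XX
t=4: ___X
X__X
XXX_
XXXX
__XX
t=5: ___X
X__X
_XX_
__XX
X_XX
t=6: ___X
XX_X
X___
_XXX
X_XX
t=7: __XX
X_X_
X_X_
_XXX
X_XX
t=8: __XX
X_X_
XXX_
X__X
XXXX

13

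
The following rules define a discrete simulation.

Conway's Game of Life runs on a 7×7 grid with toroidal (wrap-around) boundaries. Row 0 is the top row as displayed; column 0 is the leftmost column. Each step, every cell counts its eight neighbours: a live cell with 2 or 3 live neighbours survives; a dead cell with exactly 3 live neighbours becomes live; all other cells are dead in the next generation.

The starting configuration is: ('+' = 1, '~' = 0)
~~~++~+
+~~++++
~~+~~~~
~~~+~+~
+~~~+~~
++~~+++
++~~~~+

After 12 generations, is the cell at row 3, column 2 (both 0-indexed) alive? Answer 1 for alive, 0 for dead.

step 0: ~~~++~+
+~~++++
~~+~~~~
~~~+~+~
+~~~+~~
++~~+++
++~~~~+
step 1: ~+++~~~
+~+~~~+
~~+~~~~
~~~++~~
++~+~~~
~~~~+~~
~+++~~~
step 2: ~~~~~~~
+~~~~~~
~++~~~~
~+~++~~
~~++~~~
+~~~+~~
~+~~+~~
step 3: ~~~~~~~
~+~~~~~
++++~~~
~+~~+~~
~++~~~~
~++~+~~
~~~~~~~
step 4: ~~~~~~~
++~~~~~
+~~+~~~
~~~~~~~
+~~~~~~
~+++~~~
~~~~~~~
step 5: ~~~~~~~
++~~~~~
++~~~~~
~~~~~~~
~++~~~~
~++~~~~
~~+~~~~
step 6: ~+~~~~~
++~~~~~
++~~~~~
+~+~~~~
~++~~~~
~~~+~~~
~++~~~~
step 7: ~~~~~~~
~~+~~~~
~~+~~~+
+~+~~~~
~+++~~~
~~~+~~~
~++~~~~
step 8: ~++~~~~
~~~~~~~
~~++~~~
+~~~~~~
~+~+~~~
~~~+~~~
~~+~~~~
step 9: ~++~~~~
~+~+~~~
~~~~~~~
~+~+~~~
~~+~~~~
~~~+~~~
~+++~~~
step 10: +~~~~~~
~+~~~~~
~~~~~~~
~~+~~~~
~~++~~~
~+~+~~~
~+~+~~~
step 11: +++~~~~
~~~~~~~
~~~~~~~
~~++~~~
~+~+~~~
~+~++~~
++~~~~~
step 12: +~+~~~~
~+~~~~~
~~~~~~~
~~++~~~
~+~~~~~
~+~++~~
~~~+~~~

1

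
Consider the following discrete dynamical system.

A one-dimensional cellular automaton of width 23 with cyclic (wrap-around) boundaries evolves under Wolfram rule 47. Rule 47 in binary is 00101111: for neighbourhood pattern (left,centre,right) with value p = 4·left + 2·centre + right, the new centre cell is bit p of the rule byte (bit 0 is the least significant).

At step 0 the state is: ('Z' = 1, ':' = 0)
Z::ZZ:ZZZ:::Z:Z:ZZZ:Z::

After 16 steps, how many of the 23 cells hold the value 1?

gen 0: Z::ZZ:ZZZ:::Z:Z:ZZZ:Z::
gen 1: Z:ZZ:ZZ:::ZZZZZZZ::ZZ:Z
gen 2: :ZZ:ZZ::ZZZ:::::::ZZ:ZZ
gen 3: ZZ:ZZ::ZZ:::ZZZZZZZ:ZZ:
gen 4: Z:ZZ::ZZ::ZZZ::::::ZZ:Z
gen 5: :ZZ::ZZ::ZZ:::ZZZZZZ:ZZ
gen 6: ZZ::ZZ::ZZ::ZZZ:::::ZZ:
gen 7: Z::ZZ::ZZ::ZZ:::ZZZZZ:Z
gen 8: ::ZZ::ZZ::ZZ::ZZZ::::ZZ
gen 9: :ZZ::ZZ::ZZ::ZZ:::ZZZZ:
gen 10: ZZ::ZZ::ZZ::ZZ::ZZZ::::
gen 11: Z::ZZ::ZZ::ZZ::ZZ:::ZZZ
gen 12: ::ZZ::ZZ::ZZ::ZZ::ZZZ::
gen 13: ZZZ::ZZ::ZZ::ZZ::ZZ:::Z
gen 14: ::::ZZ::ZZ::ZZ::ZZ::ZZZ
gen 15: :ZZZZ::ZZ::ZZ::ZZ::ZZ::
gen 16: ZZ::::ZZ::ZZ::ZZ::ZZ::Z

11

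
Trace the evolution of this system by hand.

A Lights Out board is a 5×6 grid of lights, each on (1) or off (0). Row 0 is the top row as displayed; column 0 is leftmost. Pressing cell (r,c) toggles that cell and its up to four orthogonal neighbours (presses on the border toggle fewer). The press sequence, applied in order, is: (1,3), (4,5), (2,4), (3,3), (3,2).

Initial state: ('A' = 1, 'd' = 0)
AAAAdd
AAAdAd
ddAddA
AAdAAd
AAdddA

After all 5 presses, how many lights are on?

18

k=0  AAAAdd
AAAdAd
ddAddA
AAdAAd
AAdddA
k=1  AAAddd
AAdAdd
ddAAdA
AAdAAd
AAdddA
k=2  AAAddd
AAdAdd
ddAAdA
AAdAAA
AAddAd
k=3  AAAddd
AAdAAd
ddAdAd
AAdAdA
AAddAd
k=4  AAAddd
AAdAAd
ddAAAd
AAAdAA
AAdAAd
k=5  AAAddd
AAdAAd
dddAAd
AddAAA
AAAAAd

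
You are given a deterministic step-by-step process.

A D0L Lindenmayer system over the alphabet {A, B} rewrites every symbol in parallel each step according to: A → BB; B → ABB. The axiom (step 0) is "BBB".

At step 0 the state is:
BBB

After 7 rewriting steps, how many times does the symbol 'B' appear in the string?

gen 0: BBB
gen 1: ABBABBABB
gen 2: BBABBABBBBABBABBBBABBABB
gen 3: ABBABBBBABBABBBBABBABBABBABBBBABBABBBBABBABBABBABBBBABBABBBBABBABB
gen 4: BBABBABBBBABBABBABBABBBBABBABBBBABBABBABBABBBBABBABBBBABBA…ABBABBBBABBABBABBABBBBABBABBBBABBABBABBABBBBABBABBBBABBABB  (len 180)
gen 5: ABBABBBBABBABBBBABBABBABBABBBBABBABBBBABBABBBBABBABBBBABBA…ABBABBBBABBABBABBABBBBABBABBBBABBABBABBABBBBABBABBBBABBABB  (len 492)
gen 6: BBABBABBBBABBABBABBABBBBABBABBBBABBABBABBABBBBABBABBBBABBA…ABBABBBBABBABBABBABBBBABBABBBBABBABBABBABBBBABBABBBBABBABB  (len 1344)
gen 7: ABBABBBBABBABBBBABBABBABBABBBBABBABBBBABBABBBBABBABBBBABBA…ABBABBBBABBABBABBABBBBABBABBBBABBABBABBABBBBABBABBBBABBABB  (len 3672)

2688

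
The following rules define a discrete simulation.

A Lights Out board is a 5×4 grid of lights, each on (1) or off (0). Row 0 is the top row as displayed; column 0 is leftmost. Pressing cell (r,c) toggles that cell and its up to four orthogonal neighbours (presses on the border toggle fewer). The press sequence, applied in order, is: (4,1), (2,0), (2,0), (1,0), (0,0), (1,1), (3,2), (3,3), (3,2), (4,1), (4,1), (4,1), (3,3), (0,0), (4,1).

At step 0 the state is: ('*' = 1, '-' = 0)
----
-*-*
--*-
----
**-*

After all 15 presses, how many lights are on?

11

gen 0: ----
-*-*
--*-
----
**-*
gen 1: ----
-*-*
--*-
-*--
--**
gen 2: ----
**-*
***-
**--
--**
gen 3: ----
-*-*
--*-
-*--
--**
gen 4: *---
*--*
*-*-
-*--
--**
gen 5: -*--
---*
*-*-
-*--
--**
gen 6: ----
****
***-
-*--
--**
gen 7: ----
****
**--
--**
---*
gen 8: ----
****
**-*
----
----
gen 9: ----
****
****
-***
--*-
gen 10: ----
****
****
--**
**--
gen 11: ----
****
****
-***
--*-
gen 12: ----
****
****
--**
**--
gen 13: ----
****
***-
----
**-*
gen 14: **--
-***
***-
----
**-*
gen 15: **--
-***
***-
-*--
--**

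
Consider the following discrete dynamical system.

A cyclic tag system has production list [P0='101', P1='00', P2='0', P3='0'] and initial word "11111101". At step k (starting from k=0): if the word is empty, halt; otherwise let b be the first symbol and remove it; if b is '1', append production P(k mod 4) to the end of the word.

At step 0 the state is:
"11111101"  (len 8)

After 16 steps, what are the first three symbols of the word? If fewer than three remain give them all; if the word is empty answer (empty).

0) "11111101"  (len 8)
1) "1111101101"  (len 10)
2) "11110110100"  (len 11)
3) "11101101000"  (len 11)
4) "11011010000"  (len 11)
5) "1011010000101"  (len 13)
6) "01101000010100"  (len 14)
7) "1101000010100"  (len 13)
8) "1010000101000"  (len 13)
9) "010000101000101"  (len 15)
10) "10000101000101"  (len 14)
11) "00001010001010"  (len 14)
12) "0001010001010"  (len 13)
13) "001010001010"  (len 12)
14) "01010001010"  (len 11)
15) "1010001010"  (len 10)
16) "0100010100"  (len 10)

010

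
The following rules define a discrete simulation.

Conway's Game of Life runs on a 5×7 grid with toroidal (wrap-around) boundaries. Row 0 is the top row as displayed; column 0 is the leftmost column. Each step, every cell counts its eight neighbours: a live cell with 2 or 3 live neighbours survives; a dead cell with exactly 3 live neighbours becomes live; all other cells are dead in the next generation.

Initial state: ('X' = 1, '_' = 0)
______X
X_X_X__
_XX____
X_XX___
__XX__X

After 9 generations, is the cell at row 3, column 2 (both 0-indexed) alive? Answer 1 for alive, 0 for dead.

t=0: ______X
X_X_X__
_XX____
X_XX___
__XX__X
t=1: XXX__XX
X_XX___
X______
X______
XXXX__X
t=2: ____XX_
__XX___
X_____X
__X____
___X_X_
t=3: __X__X_
___XXXX
_XXX___
______X
___X_X_
t=4: __X____
_X___XX
X_XX__X
___XX__
____XXX
t=5: X___X__
_X_X_XX
XXXX__X
X_X____
____XX_
t=6: X__X___
___X_X_
___XXX_
X_X_XX_
_X_XXXX
t=7: X__X___
__XX_XX
__X____
XXX____
_X_____
t=8: XX_XX_X
_XXXX_X
X_____X
X_X____
_______
t=9: _X__X_X
____X__
_____XX
XX____X
__XX__X

0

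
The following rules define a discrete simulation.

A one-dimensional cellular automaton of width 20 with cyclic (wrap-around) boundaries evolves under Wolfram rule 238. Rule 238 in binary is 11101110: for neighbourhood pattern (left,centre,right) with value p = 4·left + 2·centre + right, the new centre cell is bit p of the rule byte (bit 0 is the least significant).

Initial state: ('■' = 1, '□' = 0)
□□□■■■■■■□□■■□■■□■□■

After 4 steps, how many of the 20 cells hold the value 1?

t=0: □□□■■■■■■□□■■□■■□■□■
t=1: □□■■■■■■■□■■■■■■■■■■
t=2: □■■■■■■■■■■■■■■■■■■■
t=3: ■■■■■■■■■■■■■■■■■■■■
t=4: ■■■■■■■■■■■■■■■■■■■■

20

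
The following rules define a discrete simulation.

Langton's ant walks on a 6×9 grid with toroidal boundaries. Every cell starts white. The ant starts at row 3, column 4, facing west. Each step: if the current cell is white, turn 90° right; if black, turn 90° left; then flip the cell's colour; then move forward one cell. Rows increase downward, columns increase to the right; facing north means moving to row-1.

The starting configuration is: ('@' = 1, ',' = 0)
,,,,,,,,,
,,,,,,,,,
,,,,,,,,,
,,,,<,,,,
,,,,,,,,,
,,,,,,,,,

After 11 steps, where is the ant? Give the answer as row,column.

0) ,,,,,,,,,
,,,,,,,,,
,,,,,,,,,
,,,,<,,,,
,,,,,,,,,
,,,,,,,,,
1) ,,,,,,,,,
,,,,,,,,,
,,,,^,,,,
,,,,@,,,,
,,,,,,,,,
,,,,,,,,,
2) ,,,,,,,,,
,,,,,,,,,
,,,,@>,,,
,,,,@,,,,
,,,,,,,,,
,,,,,,,,,
3) ,,,,,,,,,
,,,,,,,,,
,,,,@@,,,
,,,,@v,,,
,,,,,,,,,
,,,,,,,,,
4) ,,,,,,,,,
,,,,,,,,,
,,,,@@,,,
,,,,<@,,,
,,,,,,,,,
,,,,,,,,,
5) ,,,,,,,,,
,,,,,,,,,
,,,,@@,,,
,,,,,@,,,
,,,,v,,,,
,,,,,,,,,
6) ,,,,,,,,,
,,,,,,,,,
,,,,@@,,,
,,,,,@,,,
,,,<@,,,,
,,,,,,,,,
7) ,,,,,,,,,
,,,,,,,,,
,,,,@@,,,
,,,^,@,,,
,,,@@,,,,
,,,,,,,,,
8) ,,,,,,,,,
,,,,,,,,,
,,,,@@,,,
,,,@>@,,,
,,,@@,,,,
,,,,,,,,,
9) ,,,,,,,,,
,,,,,,,,,
,,,,@@,,,
,,,@@@,,,
,,,@v,,,,
,,,,,,,,,
10) ,,,,,,,,,
,,,,,,,,,
,,,,@@,,,
,,,@@@,,,
,,,@,>,,,
,,,,,,,,,
11) ,,,,,,,,,
,,,,,,,,,
,,,,@@,,,
,,,@@@,,,
,,,@,@,,,
,,,,,v,,,

5,5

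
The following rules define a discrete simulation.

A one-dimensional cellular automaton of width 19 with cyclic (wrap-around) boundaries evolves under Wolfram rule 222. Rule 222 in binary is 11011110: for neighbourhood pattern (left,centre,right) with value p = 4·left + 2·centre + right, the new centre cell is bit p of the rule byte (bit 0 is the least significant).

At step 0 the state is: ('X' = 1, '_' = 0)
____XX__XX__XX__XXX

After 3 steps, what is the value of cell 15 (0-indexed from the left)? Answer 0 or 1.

0) ____XX__XX__XX__XXX
1) X__XXXXXXXXXXXXXXXX
2) XXXXXXXXXXXXXXXXXXX
3) XXXXXXXXXXXXXXXXXXX

1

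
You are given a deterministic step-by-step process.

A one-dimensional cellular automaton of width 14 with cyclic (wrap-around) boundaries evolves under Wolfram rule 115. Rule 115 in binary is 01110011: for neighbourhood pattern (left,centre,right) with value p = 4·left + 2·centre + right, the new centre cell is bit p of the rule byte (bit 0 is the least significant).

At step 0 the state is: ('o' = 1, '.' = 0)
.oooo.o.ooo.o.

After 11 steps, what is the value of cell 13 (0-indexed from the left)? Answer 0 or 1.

1

[0] .oooo.o.ooo.o.
[1] o...oo.o..oo.o
[2] oooo.oo.oo.oo.
[3] ...oo.oo.oo.oo
[4] ooo.oo.oo.oo.o
[5] ..oo.oo.oo.oo.
[6] oo.oo.oo.oo.oo
[7] .oo.oo.oo.oo..
[8] o.oo.oo.oo.ooo
[9] oo.oo.oo.oo...
[10] .oo.oo.oo.oooo
[11] o.oo.oo.oo...o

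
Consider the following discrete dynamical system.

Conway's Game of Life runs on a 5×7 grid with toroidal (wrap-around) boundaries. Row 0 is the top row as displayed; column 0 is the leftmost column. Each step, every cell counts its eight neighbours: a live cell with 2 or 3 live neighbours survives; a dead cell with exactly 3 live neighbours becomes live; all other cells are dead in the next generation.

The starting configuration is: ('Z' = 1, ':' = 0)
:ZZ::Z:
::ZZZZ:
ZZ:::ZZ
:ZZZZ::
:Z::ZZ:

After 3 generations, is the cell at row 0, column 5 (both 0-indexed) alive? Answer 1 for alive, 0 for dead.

step 0: :ZZ::Z:
::ZZZZ:
ZZ:::ZZ
:ZZZZ::
:Z::ZZ:
step 1: :Z::::Z
:::Z:::
Z:::::Z
:::Z:::
Z::::Z:
step 2: Z:::::Z
::::::Z
:::::::
Z::::::
Z:::::Z
step 3: :::::Z:
Z:::::Z
:::::::
Z:::::Z
:Z:::::

1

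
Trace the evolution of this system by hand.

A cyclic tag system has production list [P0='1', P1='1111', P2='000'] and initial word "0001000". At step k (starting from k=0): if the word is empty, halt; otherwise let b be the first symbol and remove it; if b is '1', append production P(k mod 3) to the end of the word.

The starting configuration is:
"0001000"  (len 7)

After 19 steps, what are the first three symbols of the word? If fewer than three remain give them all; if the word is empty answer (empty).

100

gen 0: "0001000"  (len 7)
gen 1: "001000"  (len 6)
gen 2: "01000"  (len 5)
gen 3: "1000"  (len 4)
gen 4: "0001"  (len 4)
gen 5: "001"  (len 3)
gen 6: "01"  (len 2)
gen 7: "1"  (len 1)
gen 8: "1111"  (len 4)
gen 9: "111000"  (len 6)
gen 10: "110001"  (len 6)
gen 11: "100011111"  (len 9)
gen 12: "00011111000"  (len 11)
gen 13: "0011111000"  (len 10)
gen 14: "011111000"  (len 9)
gen 15: "11111000"  (len 8)
gen 16: "11110001"  (len 8)
gen 17: "11100011111"  (len 11)
gen 18: "1100011111000"  (len 13)
gen 19: "1000111110001"  (len 13)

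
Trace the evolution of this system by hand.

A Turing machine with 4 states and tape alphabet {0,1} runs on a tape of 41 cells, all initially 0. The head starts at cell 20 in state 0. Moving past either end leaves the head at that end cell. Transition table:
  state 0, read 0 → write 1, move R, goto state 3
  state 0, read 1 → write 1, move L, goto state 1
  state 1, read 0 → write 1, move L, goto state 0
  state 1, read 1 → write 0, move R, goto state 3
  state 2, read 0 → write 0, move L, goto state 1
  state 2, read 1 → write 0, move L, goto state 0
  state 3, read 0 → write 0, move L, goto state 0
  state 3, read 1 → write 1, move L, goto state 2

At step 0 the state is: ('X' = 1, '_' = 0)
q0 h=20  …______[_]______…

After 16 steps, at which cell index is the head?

step 0: q0 h=20  …______[_]______…
step 1: q3 h=21  …_____X[_]______…
step 2: q0 h=20  …______[X]______…
step 3: q1 h=19  …______[_]X_____…
step 4: q0 h=18  …______[_]XX____…
step 5: q3 h=19  …_____X[X]X_____…
step 6: q2 h=18  …______[X]XX____…
step 7: q0 h=17  …______[_]_XX___…
step 8: q3 h=18  …_____X[_]XX____…
step 9: q0 h=17  …______[X]_XX___…
step 10: q1 h=16  …______[_]X_XX__…
step 11: q0 h=15  …______[_]XX_XX_…
step 12: q3 h=16  …_____X[X]X_XX__…
step 13: q2 h=15  …______[X]XX_XX_…
step 14: q0 h=14  …______[_]_XX_XX…
step 15: q3 h=15  …_____X[_]XX_XX_…
step 16: q0 h=14  …______[X]_XX_XX…

14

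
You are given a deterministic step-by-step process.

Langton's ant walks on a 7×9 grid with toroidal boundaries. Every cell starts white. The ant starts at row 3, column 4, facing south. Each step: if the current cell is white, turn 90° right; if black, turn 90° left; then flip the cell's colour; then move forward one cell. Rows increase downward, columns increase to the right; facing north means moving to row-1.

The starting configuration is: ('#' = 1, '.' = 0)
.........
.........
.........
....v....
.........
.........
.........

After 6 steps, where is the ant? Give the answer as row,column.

t=0: .........
.........
.........
....v....
.........
.........
.........
t=1: .........
.........
.........
...<#....
.........
.........
.........
t=2: .........
.........
...^.....
...##....
.........
.........
.........
t=3: .........
.........
...#>....
...##....
.........
.........
.........
t=4: .........
.........
...##....
...#v....
.........
.........
.........
t=5: .........
.........
...##....
...#.>...
.........
.........
.........
t=6: .........
.........
...##....
...#.#...
.....v...
.........
.........

4,5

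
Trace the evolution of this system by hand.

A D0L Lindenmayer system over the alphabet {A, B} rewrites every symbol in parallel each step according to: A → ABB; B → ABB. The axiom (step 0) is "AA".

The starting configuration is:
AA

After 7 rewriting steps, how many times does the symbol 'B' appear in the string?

[0] AA
[1] ABBABB
[2] ABBABBABBABBABBABB
[3] ABBABBABBABBABBABBABBABBABBABBABBABBABBABBABBABBABBABB
[4] ABBABBABBABBABBABBABBABBABBABBABBABBABBABBABBABBABBABBABBA…BABBABBABBABBABBABBABBABBABBABBABBABBABBABBABBABBABBABBABB  (len 162)
[5] ABBABBABBABBABBABBABBABBABBABBABBABBABBABBABBABBABBABBABBA…BABBABBABBABBABBABBABBABBABBABBABBABBABBABBABBABBABBABBABB  (len 486)
[6] ABBABBABBABBABBABBABBABBABBABBABBABBABBABBABBABBABBABBABBA…BABBABBABBABBABBABBABBABBABBABBABBABBABBABBABBABBABBABBABB  (len 1458)
[7] ABBABBABBABBABBABBABBABBABBABBABBABBABBABBABBABBABBABBABBA…BABBABBABBABBABBABBABBABBABBABBABBABBABBABBABBABBABBABBABB  (len 4374)

2916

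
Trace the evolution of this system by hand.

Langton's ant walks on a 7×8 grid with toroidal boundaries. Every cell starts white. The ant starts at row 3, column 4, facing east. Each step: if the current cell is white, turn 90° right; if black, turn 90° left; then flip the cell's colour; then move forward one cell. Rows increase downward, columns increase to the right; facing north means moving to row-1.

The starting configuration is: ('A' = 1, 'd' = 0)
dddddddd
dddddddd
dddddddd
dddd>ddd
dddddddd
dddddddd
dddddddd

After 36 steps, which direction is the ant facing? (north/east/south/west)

west

t=0: dddddddd
dddddddd
dddddddd
dddd>ddd
dddddddd
dddddddd
dddddddd
t=1: dddddddd
dddddddd
dddddddd
ddddAddd
ddddvddd
dddddddd
dddddddd
t=2: dddddddd
dddddddd
dddddddd
ddddAddd
ddd<Addd
dddddddd
dddddddd
t=3: dddddddd
dddddddd
dddddddd
ddd^Addd
dddAAddd
dddddddd
dddddddd
t=4: dddddddd
dddddddd
dddddddd
dddA>ddd
dddAAddd
dddddddd
dddddddd
t=5: dddddddd
dddddddd
dddd^ddd
dddAdddd
dddAAddd
dddddddd
dddddddd
t=6: dddddddd
dddddddd
ddddA>dd
dddAdddd
dddAAddd
dddddddd
dddddddd
t=7: dddddddd
dddddddd
ddddAAdd
dddAdvdd
dddAAddd
dddddddd
dddddddd
t=8: dddddddd
dddddddd
ddddAAdd
dddA<Add
dddAAddd
dddddddd
dddddddd
t=9: dddddddd
dddddddd
dddd^Add
dddAAAdd
dddAAddd
dddddddd
dddddddd
t=10: dddddddd
dddddddd
ddd<dAdd
dddAAAdd
dddAAddd
dddddddd
dddddddd
t=11: dddddddd
ddd^dddd
dddAdAdd
dddAAAdd
dddAAddd
dddddddd
dddddddd
t=12: dddddddd
dddA>ddd
dddAdAdd
dddAAAdd
dddAAddd
dddddddd
dddddddd
t=13: dddddddd
dddAAddd
dddAvAdd
dddAAAdd
dddAAddd
dddddddd
dddddddd
t=14: dddddddd
dddAAddd
ddd<AAdd
dddAAAdd
dddAAddd
dddddddd
dddddddd
t=15: dddddddd
dddAAddd
ddddAAdd
dddvAAdd
dddAAddd
dddddddd
dddddddd
t=16: dddddddd
dddAAddd
ddddAAdd
dddd>Add
dddAAddd
dddddddd
dddddddd
t=17: dddddddd
dddAAddd
dddd^Add
dddddAdd
dddAAddd
dddddddd
dddddddd
t=18: dddddddd
dddAAddd
ddd<dAdd
dddddAdd
dddAAddd
dddddddd
dddddddd
t=19: dddddddd
ddd^Addd
dddAdAdd
dddddAdd
dddAAddd
dddddddd
dddddddd
t=20: dddddddd
dd<dAddd
dddAdAdd
dddddAdd
dddAAddd
dddddddd
dddddddd
t=21: dd^ddddd
ddAdAddd
dddAdAdd
dddddAdd
dddAAddd
dddddddd
dddddddd
t=22: ddA>dddd
ddAdAddd
dddAdAdd
dddddAdd
dddAAddd
dddddddd
dddddddd
t=23: ddAAdddd
ddAvAddd
dddAdAdd
dddddAdd
dddAAddd
dddddddd
dddddddd
t=24: ddAAdddd
dd<AAddd
dddAdAdd
dddddAdd
dddAAddd
dddddddd
dddddddd
t=25: ddAAdddd
dddAAddd
ddvAdAdd
dddddAdd
dddAAddd
dddddddd
dddddddd
t=26: ddAAdddd
dddAAddd
d<AAdAdd
dddddAdd
dddAAddd
dddddddd
dddddddd
t=27: ddAAdddd
d^dAAddd
dAAAdAdd
dddddAdd
dddAAddd
dddddddd
dddddddd
t=28: ddAAdddd
dA>AAddd
dAAAdAdd
dddddAdd
dddAAddd
dddddddd
dddddddd
t=29: ddAAdddd
dAAAAddd
dAvAdAdd
dddddAdd
dddAAddd
dddddddd
dddddddd
t=30: ddAAdddd
dAAAAddd
dAd>dAdd
dddddAdd
dddAAddd
dddddddd
dddddddd
t=31: ddAAdddd
dAA^Addd
dAdddAdd
dddddAdd
dddAAddd
dddddddd
dddddddd
t=32: ddAAdddd
dA<dAddd
dAdddAdd
dddddAdd
dddAAddd
dddddddd
dddddddd
t=33: ddAAdddd
dAddAddd
dAvddAdd
dddddAdd
dddAAddd
dddddddd
dddddddd
t=34: ddAAdddd
dAddAddd
d<AddAdd
dddddAdd
dddAAddd
dddddddd
dddddddd
t=35: ddAAdddd
dAddAddd
ddAddAdd
dvdddAdd
dddAAddd
dddddddd
dddddddd
t=36: ddAAdddd
dAddAddd
ddAddAdd
<AdddAdd
dddAAddd
dddddddd
dddddddd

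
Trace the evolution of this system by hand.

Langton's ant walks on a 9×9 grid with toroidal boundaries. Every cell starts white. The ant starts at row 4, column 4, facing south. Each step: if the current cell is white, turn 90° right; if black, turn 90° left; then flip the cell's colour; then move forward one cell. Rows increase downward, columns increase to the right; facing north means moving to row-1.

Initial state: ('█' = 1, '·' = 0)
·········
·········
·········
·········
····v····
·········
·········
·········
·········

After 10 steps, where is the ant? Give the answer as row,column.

t=0: ·········
·········
·········
·········
····v····
·········
·········
·········
·········
t=1: ·········
·········
·········
·········
···<█····
·········
·········
·········
·········
t=2: ·········
·········
·········
···^·····
···██····
·········
·········
·········
·········
t=3: ·········
·········
·········
···█>····
···██····
·········
·········
·········
·········
t=4: ·········
·········
·········
···██····
···█v····
·········
·········
·········
·········
t=5: ·········
·········
·········
···██····
···█·>···
·········
·········
·········
·········
t=6: ·········
·········
·········
···██····
···█·█···
·····v···
·········
·········
·········
t=7: ·········
·········
·········
···██····
···█·█···
····<█···
·········
·········
·········
t=8: ·········
·········
·········
···██····
···█^█···
····██···
·········
·········
·········
t=9: ·········
·········
·········
···██····
···██>···
····██···
·········
·········
·········
t=10: ·········
·········
·········
···██^···
···██····
····██···
·········
·········
·········

3,5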